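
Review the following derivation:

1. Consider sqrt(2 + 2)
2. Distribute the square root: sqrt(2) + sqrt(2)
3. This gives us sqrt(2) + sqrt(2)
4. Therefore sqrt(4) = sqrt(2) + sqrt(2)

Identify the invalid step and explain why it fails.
Step 2: Distribute the square root: sqrt(2) + sqrt(2)

Step 2 incorrectly 'distributes' the square root over addition. The square root function does not distribute: sqrt(a + b) ≠ sqrt(a) + sqrt(b). In fact, sqrt(2 + 2) = sqrt(4) ≈ 2.0000, while sqrt(2) + sqrt(2) ≈ 2.8284.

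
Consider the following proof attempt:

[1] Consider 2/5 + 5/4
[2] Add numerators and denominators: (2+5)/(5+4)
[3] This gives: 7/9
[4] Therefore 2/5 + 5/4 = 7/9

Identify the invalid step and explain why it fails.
Step 2: Add numerators and denominators: (2+5)/(5+4)

Step 2 incorrectly adds fractions by separately adding numerators and denominators. This is wrong. The correct method requires a common denominator: 2/5 + 5/4 = (2×4 + 5×5)/(5×4) = 33/20 = 33/20. The method used gives 7/9, which is different.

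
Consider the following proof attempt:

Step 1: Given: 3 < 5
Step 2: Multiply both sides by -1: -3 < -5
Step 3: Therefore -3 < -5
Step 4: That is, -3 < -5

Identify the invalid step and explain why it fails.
Step 2: Multiply both sides by -1: -3 < -5

Step 2 multiplies both sides by -1 but fails to reverse the inequality sign. When multiplying (or dividing) an inequality by a negative number, the direction must be reversed. Since 3 < 5, we should get -3 > -5, i.e., -3 > -5.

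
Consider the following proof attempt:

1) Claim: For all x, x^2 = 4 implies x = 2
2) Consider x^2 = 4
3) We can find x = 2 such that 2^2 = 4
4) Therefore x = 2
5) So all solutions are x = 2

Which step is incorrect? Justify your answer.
Step 4: Therefore x = 2

Step 4 incorrectly concludes that x = 2 is the only solution. The proof shows that x = 2 is A solution (existence), but does not show it is the ONLY solution (uniqueness). In fact, x = -2 is also a solution since (-2)^2 = 4. Finding one solution doesn't prove there are no others.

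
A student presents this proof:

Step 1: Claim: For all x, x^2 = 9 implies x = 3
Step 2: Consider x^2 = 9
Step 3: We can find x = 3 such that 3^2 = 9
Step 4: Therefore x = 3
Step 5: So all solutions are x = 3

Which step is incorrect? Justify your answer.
Step 4: Therefore x = 3

Step 4 incorrectly concludes that x = 3 is the only solution. The proof shows that x = 3 is A solution (existence), but does not show it is the ONLY solution (uniqueness). In fact, x = -3 is also a solution since (-3)^2 = 9. Finding one solution doesn't prove there are no others.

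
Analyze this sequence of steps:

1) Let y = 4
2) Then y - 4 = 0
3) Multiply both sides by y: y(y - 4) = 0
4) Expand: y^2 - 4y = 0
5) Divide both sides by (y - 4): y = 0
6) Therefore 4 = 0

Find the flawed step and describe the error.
Step 5: Divide both sides by (y - 4): y = 0

Step 5 divides both sides by (y - 4). However, since y = 4, we have (y - 4) = 0. Division by zero is undefined, making this step invalid.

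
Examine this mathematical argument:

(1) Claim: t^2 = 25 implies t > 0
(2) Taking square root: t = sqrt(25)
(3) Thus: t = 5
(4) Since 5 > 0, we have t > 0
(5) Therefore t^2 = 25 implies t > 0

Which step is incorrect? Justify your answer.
Step 2: Taking square root: t = sqrt(25)

Step 2 takes the square root and assumes the positive root only. The equation t^2 = 25 actually has two solutions: t = 5 and t = -5. The proof silently assumes t > 0 without justification, then uses this assumption to conclude t > 0, which is circular. The counterexample t = -5 shows the claim is false.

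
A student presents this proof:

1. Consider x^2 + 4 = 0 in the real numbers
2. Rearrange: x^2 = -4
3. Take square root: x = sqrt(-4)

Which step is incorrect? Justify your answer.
Step 3: Take square root: x = sqrt(-4)

Step 3 takes the square root of -4, which is negative. In the real number system, the square root of a negative number is undefined. The equation x^2 + 4 = 0 has no real solutions. Square roots of negative numbers only exist in the complex numbers.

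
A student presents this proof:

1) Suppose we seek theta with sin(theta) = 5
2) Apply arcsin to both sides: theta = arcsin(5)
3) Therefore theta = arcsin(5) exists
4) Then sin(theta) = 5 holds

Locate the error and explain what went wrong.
Step 2: Apply arcsin to both sides: theta = arcsin(5)

Step 2 applies arcsin to 5. However, arcsin(x) is only defined for x in [-1, 1] because sin(theta) can only produce values in that range. Since |5| > 1, arcsin(5) is undefined. There is no angle whose sine equals 5.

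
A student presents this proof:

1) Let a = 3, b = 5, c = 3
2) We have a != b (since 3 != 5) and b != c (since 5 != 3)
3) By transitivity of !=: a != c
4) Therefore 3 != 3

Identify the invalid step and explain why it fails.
Step 3: By transitivity of !=: a != c

Step 3 incorrectly applies transitivity to the '!=' relation. Transitivity states: if a R b and b R c, then a R c. However, '!=' is not transitive. Counterexample: 3 != 5 and 5 != 3, but 3 = 3 (both equal 3). Transitivity holds for relations like <, <=, =, but not for !=.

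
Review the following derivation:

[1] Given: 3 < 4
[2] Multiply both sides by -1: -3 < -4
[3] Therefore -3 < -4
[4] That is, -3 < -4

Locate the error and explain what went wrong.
Step 2: Multiply both sides by -1: -3 < -4

Step 2 multiplies both sides by -1 but fails to reverse the inequality sign. When multiplying (or dividing) an inequality by a negative number, the direction must be reversed. Since 3 < 4, we should get -3 > -4, i.e., -3 > -4.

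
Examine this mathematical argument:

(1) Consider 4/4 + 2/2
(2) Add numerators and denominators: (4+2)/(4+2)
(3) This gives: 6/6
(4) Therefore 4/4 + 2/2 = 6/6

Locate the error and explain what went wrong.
Step 2: Add numerators and denominators: (4+2)/(4+2)

Step 2 incorrectly adds fractions by separately adding numerators and denominators. This is wrong. The correct method requires a common denominator: 4/4 + 2/2 = (4×2 + 2×4)/(4×2) = 16/8 = 2. The method used gives 6/6, which is different.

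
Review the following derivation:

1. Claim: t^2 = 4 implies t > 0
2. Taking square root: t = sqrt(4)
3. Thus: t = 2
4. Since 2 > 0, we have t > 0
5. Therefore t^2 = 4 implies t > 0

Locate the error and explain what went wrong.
Step 2: Taking square root: t = sqrt(4)

Step 2 takes the square root and assumes the positive root only. The equation t^2 = 4 actually has two solutions: t = 2 and t = -2. The proof silently assumes t > 0 without justification, then uses this assumption to conclude t > 0, which is circular. The counterexample t = -2 shows the claim is false.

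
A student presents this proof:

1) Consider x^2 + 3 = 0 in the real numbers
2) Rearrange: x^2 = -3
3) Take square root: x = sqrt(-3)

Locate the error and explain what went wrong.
Step 3: Take square root: x = sqrt(-3)

Step 3 takes the square root of -3, which is negative. In the real number system, the square root of a negative number is undefined. The equation x^2 + 3 = 0 has no real solutions. Square roots of negative numbers only exist in the complex numbers.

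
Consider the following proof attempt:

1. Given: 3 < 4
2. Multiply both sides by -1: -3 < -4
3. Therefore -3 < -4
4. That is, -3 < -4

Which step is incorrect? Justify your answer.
Step 2: Multiply both sides by -1: -3 < -4

Step 2 multiplies both sides by -1 but fails to reverse the inequality sign. When multiplying (or dividing) an inequality by a negative number, the direction must be reversed. Since 3 < 4, we should get -3 > -4, i.e., -3 > -4.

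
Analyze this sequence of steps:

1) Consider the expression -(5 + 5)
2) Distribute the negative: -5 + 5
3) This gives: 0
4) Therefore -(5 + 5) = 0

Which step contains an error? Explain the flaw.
Step 2: Distribute the negative: -5 + 5

Step 2 incorrectly distributes the negative sign. The correct distribution is -(5 + 5) = -5 - 5 = -10. The negative must be applied to both terms, not just the first. The error treats -(5 + 5) as -5 + 5, which equals 0 instead of -10.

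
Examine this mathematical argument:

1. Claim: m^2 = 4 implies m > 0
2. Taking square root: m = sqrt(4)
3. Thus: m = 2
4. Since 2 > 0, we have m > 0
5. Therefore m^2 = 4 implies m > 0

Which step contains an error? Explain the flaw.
Step 2: Taking square root: m = sqrt(4)

Step 2 takes the square root and assumes the positive root only. The equation m^2 = 4 actually has two solutions: m = 2 and m = -2. The proof silently assumes m > 0 without justification, then uses this assumption to conclude m > 0, which is circular. The counterexample m = -2 shows the claim is false.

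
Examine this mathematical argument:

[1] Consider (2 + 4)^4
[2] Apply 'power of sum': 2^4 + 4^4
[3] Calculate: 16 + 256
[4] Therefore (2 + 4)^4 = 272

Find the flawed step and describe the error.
Step 2: Apply 'power of sum': 2^4 + 4^4

Step 2 incorrectly applies a non-existent rule '(a+b)^n = a^n + b^n'. This is false in general. The correct expansion uses the binomial theorem. The actual value is (2 + 4)^4 = 6^4 = 1296, not 272.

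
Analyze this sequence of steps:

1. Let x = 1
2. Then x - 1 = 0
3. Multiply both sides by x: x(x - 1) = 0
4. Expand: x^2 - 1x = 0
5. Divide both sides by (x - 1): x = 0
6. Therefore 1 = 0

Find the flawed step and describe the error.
Step 5: Divide both sides by (x - 1): x = 0

Step 5 divides both sides by (x - 1). However, since x = 1, we have (x - 1) = 0. Division by zero is undefined, making this step invalid.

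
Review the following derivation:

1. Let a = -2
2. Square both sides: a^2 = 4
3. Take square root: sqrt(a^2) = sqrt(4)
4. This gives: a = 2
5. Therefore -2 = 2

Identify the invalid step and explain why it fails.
Step 4: This gives: a = 2

Step 4 incorrectly states that sqrt(a^2) = a. The correct identity is sqrt(a^2) = |a|. Since a = -2 < 0, we have sqrt(a^2) = |-2| = 2, not a = -2.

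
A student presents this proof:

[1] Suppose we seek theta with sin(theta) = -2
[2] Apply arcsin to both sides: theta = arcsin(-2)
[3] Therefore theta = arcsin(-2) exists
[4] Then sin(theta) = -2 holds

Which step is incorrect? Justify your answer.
Step 2: Apply arcsin to both sides: theta = arcsin(-2)

Step 2 applies arcsin to -2. However, arcsin(x) is only defined for x in [-1, 1] because sin(theta) can only produce values in that range. Since |-2| > 1, arcsin(-2) is undefined. There is no angle whose sine equals -2.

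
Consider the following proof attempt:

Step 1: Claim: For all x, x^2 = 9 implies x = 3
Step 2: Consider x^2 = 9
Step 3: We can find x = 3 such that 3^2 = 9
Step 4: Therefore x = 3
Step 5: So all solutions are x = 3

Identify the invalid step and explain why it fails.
Step 4: Therefore x = 3

Step 4 incorrectly concludes that x = 3 is the only solution. The proof shows that x = 3 is A solution (existence), but does not show it is the ONLY solution (uniqueness). In fact, x = -3 is also a solution since (-3)^2 = 9. Finding one solution doesn't prove there are no others.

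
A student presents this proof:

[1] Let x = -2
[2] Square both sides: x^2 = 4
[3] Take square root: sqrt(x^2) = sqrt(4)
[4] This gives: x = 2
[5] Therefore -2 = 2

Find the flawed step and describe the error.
Step 4: This gives: x = 2

Step 4 incorrectly states that sqrt(x^2) = x. The correct identity is sqrt(x^2) = |x|. Since x = -2 < 0, we have sqrt(x^2) = |-2| = 2, not x = -2.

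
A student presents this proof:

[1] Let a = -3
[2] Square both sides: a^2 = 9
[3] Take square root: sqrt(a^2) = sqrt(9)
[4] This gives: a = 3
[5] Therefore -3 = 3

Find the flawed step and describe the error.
Step 4: This gives: a = 3

Step 4 incorrectly states that sqrt(a^2) = a. The correct identity is sqrt(a^2) = |a|. Since a = -3 < 0, we have sqrt(a^2) = |-3| = 3, not a = -3.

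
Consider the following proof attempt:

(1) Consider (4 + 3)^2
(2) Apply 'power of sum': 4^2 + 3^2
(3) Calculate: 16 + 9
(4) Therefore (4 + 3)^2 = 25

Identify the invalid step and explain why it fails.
Step 2: Apply 'power of sum': 4^2 + 3^2

Step 2 incorrectly applies a non-existent rule '(a+b)^n = a^n + b^n'. This is false in general. The correct expansion uses the binomial theorem. The actual value is (4 + 3)^2 = 7^2 = 49, not 25.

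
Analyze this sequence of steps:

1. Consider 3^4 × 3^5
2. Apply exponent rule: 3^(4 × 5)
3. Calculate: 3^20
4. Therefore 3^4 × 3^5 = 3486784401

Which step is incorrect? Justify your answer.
Step 2: Apply exponent rule: 3^(4 × 5)

Step 2 incorrectly states that a^b × a^c = a^(b×c). The correct rule is a^b × a^c = a^(b+c). The actual value is 3^4 × 3^5 = 3^9 = 19683, not 3^20 = 3486784401.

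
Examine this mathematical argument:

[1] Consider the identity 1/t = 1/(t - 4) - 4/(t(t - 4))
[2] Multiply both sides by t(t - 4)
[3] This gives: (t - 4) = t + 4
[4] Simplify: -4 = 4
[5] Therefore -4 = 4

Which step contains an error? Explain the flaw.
Step 3: This gives: (t - 4) = t + 4

Step 3 makes a sign error when clearing denominators. Multiplying -4/(t(t - 4)) by t(t - 4) gives -4, not +4. The correct result is (t - 4) = t - 4, which is trivially true, not (t - 4) = t + 4. (Step 1 is a valid identity: 1/(t - 4) - 4/(t(t - 4)) = (t - 4)/(t(t - 4)) = 1/t.)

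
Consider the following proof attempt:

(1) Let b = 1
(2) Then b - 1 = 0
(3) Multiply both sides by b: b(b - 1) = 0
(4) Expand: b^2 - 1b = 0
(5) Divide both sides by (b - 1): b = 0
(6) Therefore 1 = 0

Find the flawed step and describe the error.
Step 5: Divide both sides by (b - 1): b = 0

Step 5 divides both sides by (b - 1). However, since b = 1, we have (b - 1) = 0. Division by zero is undefined, making this step invalid.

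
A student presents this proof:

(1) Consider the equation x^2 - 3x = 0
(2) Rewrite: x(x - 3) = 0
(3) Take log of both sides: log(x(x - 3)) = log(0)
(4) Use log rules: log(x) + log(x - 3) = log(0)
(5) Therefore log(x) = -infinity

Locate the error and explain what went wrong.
Step 3: Take log of both sides: log(x(x - 3)) = log(0)

Step 3 takes the logarithm of both sides, resulting in log(0) on the right side. The logarithm is only defined for positive numbers; log(0) is undefined (approaches negative infinity). This operation is invalid.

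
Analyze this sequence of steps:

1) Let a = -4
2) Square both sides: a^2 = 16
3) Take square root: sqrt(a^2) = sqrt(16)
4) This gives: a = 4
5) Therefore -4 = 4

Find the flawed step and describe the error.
Step 4: This gives: a = 4

Step 4 incorrectly states that sqrt(a^2) = a. The correct identity is sqrt(a^2) = |a|. Since a = -4 < 0, we have sqrt(a^2) = |-4| = 4, not a = -4.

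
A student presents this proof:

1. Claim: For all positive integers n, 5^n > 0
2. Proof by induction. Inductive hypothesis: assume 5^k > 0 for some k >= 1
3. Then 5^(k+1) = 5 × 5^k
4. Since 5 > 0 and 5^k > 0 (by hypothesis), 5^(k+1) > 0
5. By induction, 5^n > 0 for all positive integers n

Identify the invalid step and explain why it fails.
Step 5: By induction, 5^n > 0 for all positive integers n

Step 5 concludes the proof by induction, but no base case was ever established. A valid induction proof requires: (1) a base case proving 5^1 > 0, and (2) an inductive step showing IF 5^k > 0 THEN 5^(k+1) > 0. Steps 2-4 correctly establish the inductive step, but without the base case the conclusion in step 5 does not follow.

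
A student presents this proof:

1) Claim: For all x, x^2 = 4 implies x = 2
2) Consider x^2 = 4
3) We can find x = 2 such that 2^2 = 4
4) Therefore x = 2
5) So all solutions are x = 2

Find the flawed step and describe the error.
Step 4: Therefore x = 2

Step 4 incorrectly concludes that x = 2 is the only solution. The proof shows that x = 2 is A solution (existence), but does not show it is the ONLY solution (uniqueness). In fact, x = -2 is also a solution since (-2)^2 = 4. Finding one solution doesn't prove there are no others.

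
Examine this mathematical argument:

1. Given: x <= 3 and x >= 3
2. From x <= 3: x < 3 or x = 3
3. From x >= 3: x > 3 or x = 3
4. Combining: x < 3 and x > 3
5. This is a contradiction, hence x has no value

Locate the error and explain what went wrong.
Step 4: Combining: x < 3 and x > 3

Step 4 incorrectly combines the conditions. From x <= 3 and x >= 3, the intersection is x = 3. The error treats the 'or' cases as 'and' requirements. The correct conclusion is that x = 3 is the unique solution, not that no solution exists.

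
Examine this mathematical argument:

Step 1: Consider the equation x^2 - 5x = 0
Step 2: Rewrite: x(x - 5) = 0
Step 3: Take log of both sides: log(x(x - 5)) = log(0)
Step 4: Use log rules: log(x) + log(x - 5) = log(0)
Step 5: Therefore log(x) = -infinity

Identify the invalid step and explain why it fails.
Step 3: Take log of both sides: log(x(x - 5)) = log(0)

Step 3 takes the logarithm of both sides, resulting in log(0) on the right side. The logarithm is only defined for positive numbers; log(0) is undefined (approaches negative infinity). This operation is invalid.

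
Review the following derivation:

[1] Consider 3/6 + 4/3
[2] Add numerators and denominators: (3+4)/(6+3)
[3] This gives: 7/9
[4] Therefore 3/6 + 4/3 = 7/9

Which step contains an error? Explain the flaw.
Step 2: Add numerators and denominators: (3+4)/(6+3)

Step 2 incorrectly adds fractions by separately adding numerators and denominators. This is wrong. The correct method requires a common denominator: 3/6 + 4/3 = (3×3 + 4×6)/(6×3) = 33/18 = 11/6. The method used gives 7/9, which is different.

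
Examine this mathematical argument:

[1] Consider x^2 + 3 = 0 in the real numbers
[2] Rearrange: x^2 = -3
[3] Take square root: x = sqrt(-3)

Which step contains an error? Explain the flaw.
Step 3: Take square root: x = sqrt(-3)

Step 3 takes the square root of -3, which is negative. In the real number system, the square root of a negative number is undefined. The equation x^2 + 3 = 0 has no real solutions. Square roots of negative numbers only exist in the complex numbers.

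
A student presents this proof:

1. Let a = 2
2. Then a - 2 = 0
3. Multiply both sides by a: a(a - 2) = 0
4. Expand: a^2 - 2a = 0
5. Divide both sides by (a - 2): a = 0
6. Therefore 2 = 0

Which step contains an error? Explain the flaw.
Step 5: Divide both sides by (a - 2): a = 0

Step 5 divides both sides by (a - 2). However, since a = 2, we have (a - 2) = 0. Division by zero is undefined, making this step invalid.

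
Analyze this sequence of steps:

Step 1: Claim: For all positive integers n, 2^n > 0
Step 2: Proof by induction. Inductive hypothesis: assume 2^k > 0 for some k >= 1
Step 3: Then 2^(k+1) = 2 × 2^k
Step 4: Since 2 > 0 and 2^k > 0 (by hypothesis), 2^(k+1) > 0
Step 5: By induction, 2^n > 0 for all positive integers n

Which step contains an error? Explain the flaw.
Step 5: By induction, 2^n > 0 for all positive integers n

Step 5 concludes the proof by induction, but no base case was ever established. A valid induction proof requires: (1) a base case proving 2^1 > 0, and (2) an inductive step showing IF 2^k > 0 THEN 2^(k+1) > 0. Steps 2-4 correctly establish the inductive step, but without the base case the conclusion in step 5 does not follow.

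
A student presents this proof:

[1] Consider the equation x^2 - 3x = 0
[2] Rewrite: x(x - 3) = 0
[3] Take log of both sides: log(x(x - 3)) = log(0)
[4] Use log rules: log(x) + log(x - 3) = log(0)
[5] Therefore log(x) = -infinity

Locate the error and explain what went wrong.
Step 3: Take log of both sides: log(x(x - 3)) = log(0)

Step 3 takes the logarithm of both sides, resulting in log(0) on the right side. The logarithm is only defined for positive numbers; log(0) is undefined (approaches negative infinity). This operation is invalid.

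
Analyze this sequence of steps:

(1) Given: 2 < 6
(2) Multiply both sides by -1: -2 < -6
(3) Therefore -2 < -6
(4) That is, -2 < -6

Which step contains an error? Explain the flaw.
Step 2: Multiply both sides by -1: -2 < -6

Step 2 multiplies both sides by -1 but fails to reverse the inequality sign. When multiplying (or dividing) an inequality by a negative number, the direction must be reversed. Since 2 < 6, we should get -2 > -6, i.e., -2 > -6.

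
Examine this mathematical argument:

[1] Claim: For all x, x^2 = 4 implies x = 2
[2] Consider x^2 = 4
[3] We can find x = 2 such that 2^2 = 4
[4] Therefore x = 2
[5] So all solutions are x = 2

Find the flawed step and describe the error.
Step 4: Therefore x = 2

Step 4 incorrectly concludes that x = 2 is the only solution. The proof shows that x = 2 is A solution (existence), but does not show it is the ONLY solution (uniqueness). In fact, x = -2 is also a solution since (-2)^2 = 4. Finding one solution doesn't prove there are no others.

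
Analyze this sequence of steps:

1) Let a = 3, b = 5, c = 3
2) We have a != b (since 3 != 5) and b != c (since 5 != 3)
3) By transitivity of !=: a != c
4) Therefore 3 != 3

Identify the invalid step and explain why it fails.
Step 3: By transitivity of !=: a != c

Step 3 incorrectly applies transitivity to the '!=' relation. Transitivity states: if a R b and b R c, then a R c. However, '!=' is not transitive. Counterexample: 3 != 5 and 5 != 3, but 3 = 3 (both equal 3). Transitivity holds for relations like <, <=, =, but not for !=.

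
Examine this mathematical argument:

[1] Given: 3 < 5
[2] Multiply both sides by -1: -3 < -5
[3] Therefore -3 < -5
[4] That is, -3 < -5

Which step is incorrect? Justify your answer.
Step 2: Multiply both sides by -1: -3 < -5

Step 2 multiplies both sides by -1 but fails to reverse the inequality sign. When multiplying (or dividing) an inequality by a negative number, the direction must be reversed. Since 3 < 5, we should get -3 > -5, i.e., -3 > -5.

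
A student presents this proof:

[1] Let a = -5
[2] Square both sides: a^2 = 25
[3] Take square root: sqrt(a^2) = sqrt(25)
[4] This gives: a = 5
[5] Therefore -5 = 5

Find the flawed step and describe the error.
Step 4: This gives: a = 5

Step 4 incorrectly states that sqrt(a^2) = a. The correct identity is sqrt(a^2) = |a|. Since a = -5 < 0, we have sqrt(a^2) = |-5| = 5, not a = -5.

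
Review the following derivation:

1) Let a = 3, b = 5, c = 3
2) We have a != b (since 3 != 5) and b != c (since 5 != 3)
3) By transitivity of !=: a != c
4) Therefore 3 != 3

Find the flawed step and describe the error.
Step 3: By transitivity of !=: a != c

Step 3 incorrectly applies transitivity to the '!=' relation. Transitivity states: if a R b and b R c, then a R c. However, '!=' is not transitive. Counterexample: 3 != 5 and 5 != 3, but 3 = 3 (both equal 3). Transitivity holds for relations like <, <=, =, but not for !=.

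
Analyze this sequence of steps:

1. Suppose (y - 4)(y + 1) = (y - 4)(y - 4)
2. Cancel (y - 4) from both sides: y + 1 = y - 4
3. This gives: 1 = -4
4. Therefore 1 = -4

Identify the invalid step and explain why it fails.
Step 2: Cancel (y - 4) from both sides: y + 1 = y - 4

Step 2 cancels (y - 4) from both sides. This is only valid if (y - 4) ≠ 0, i.e., y ≠ 4. When y = 4, both sides equal zero regardless of the other factors. The correct approach requires considering y = 4 as a separate case.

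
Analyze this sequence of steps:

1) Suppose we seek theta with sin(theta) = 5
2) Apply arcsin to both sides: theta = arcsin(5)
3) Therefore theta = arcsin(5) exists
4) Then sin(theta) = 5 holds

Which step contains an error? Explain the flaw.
Step 2: Apply arcsin to both sides: theta = arcsin(5)

Step 2 applies arcsin to 5. However, arcsin(x) is only defined for x in [-1, 1] because sin(theta) can only produce values in that range. Since |5| > 1, arcsin(5) is undefined. There is no angle whose sine equals 5.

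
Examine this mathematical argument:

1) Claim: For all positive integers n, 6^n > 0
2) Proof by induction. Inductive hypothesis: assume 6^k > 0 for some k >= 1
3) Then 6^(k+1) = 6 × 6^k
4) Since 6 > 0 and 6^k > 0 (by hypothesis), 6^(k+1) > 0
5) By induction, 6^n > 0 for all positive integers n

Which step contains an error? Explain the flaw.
Step 5: By induction, 6^n > 0 for all positive integers n

Step 5 concludes the proof by induction, but no base case was ever established. A valid induction proof requires: (1) a base case proving 6^1 > 0, and (2) an inductive step showing IF 6^k > 0 THEN 6^(k+1) > 0. Steps 2-4 correctly establish the inductive step, but without the base case the conclusion in step 5 does not follow.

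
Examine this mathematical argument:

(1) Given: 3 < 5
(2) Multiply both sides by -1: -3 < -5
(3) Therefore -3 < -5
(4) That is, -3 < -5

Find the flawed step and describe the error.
Step 2: Multiply both sides by -1: -3 < -5

Step 2 multiplies both sides by -1 but fails to reverse the inequality sign. When multiplying (or dividing) an inequality by a negative number, the direction must be reversed. Since 3 < 5, we should get -3 > -5, i.e., -3 > -5.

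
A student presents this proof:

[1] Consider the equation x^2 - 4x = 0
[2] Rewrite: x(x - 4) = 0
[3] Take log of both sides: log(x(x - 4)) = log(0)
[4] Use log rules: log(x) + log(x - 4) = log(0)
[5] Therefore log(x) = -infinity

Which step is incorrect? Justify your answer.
Step 3: Take log of both sides: log(x(x - 4)) = log(0)

Step 3 takes the logarithm of both sides, resulting in log(0) on the right side. The logarithm is only defined for positive numbers; log(0) is undefined (approaches negative infinity). This operation is invalid.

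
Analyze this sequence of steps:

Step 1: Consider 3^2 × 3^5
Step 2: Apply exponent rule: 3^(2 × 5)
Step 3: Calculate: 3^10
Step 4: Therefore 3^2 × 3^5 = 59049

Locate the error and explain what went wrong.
Step 2: Apply exponent rule: 3^(2 × 5)

Step 2 incorrectly states that a^b × a^c = a^(b×c). The correct rule is a^b × a^c = a^(b+c). The actual value is 3^2 × 3^5 = 3^7 = 2187, not 3^10 = 59049.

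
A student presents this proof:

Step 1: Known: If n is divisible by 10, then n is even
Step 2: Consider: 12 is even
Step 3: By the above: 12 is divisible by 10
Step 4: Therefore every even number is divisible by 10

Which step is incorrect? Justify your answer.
Step 3: By the above: 12 is divisible by 10

Step 3 commits the fallacy of affirming the consequent. The known fact 'divisible by 10 → even' does NOT imply 'even → divisible by 10'. That would be the converse, which is false. For example, 12 is even but 12 ÷ 10 = 1.20, which is not an integer.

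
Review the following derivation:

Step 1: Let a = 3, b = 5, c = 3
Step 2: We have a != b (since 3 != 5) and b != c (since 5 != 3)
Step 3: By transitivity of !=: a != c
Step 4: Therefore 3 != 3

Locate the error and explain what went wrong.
Step 3: By transitivity of !=: a != c

Step 3 incorrectly applies transitivity to the '!=' relation. Transitivity states: if a R b and b R c, then a R c. However, '!=' is not transitive. Counterexample: 3 != 5 and 5 != 3, but 3 = 3 (both equal 3). Transitivity holds for relations like <, <=, =, but not for !=.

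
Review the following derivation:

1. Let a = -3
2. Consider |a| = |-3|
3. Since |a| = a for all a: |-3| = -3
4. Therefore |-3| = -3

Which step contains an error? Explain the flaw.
Step 3: Since |a| = a for all a: |-3| = -3

Step 3 incorrectly states that |a| = a for all a. The correct definition is |a| = a when a >= 0, and |a| = -a when a < 0. Since -3 < 0, we have |-3| = -(-3) = 3, not -3.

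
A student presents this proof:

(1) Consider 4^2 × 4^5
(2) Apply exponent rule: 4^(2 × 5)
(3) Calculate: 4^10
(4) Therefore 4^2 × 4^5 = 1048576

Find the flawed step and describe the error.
Step 2: Apply exponent rule: 4^(2 × 5)

Step 2 incorrectly states that a^b × a^c = a^(b×c). The correct rule is a^b × a^c = a^(b+c). The actual value is 4^2 × 4^5 = 4^7 = 16384, not 4^10 = 1048576.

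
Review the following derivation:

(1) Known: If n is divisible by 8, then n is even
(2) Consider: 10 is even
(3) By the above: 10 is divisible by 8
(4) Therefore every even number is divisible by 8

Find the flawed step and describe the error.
Step 3: By the above: 10 is divisible by 8

Step 3 commits the fallacy of affirming the consequent. The known fact 'divisible by 8 → even' does NOT imply 'even → divisible by 8'. That would be the converse, which is false. For example, 10 is even but 10 ÷ 8 = 1.25, which is not an integer.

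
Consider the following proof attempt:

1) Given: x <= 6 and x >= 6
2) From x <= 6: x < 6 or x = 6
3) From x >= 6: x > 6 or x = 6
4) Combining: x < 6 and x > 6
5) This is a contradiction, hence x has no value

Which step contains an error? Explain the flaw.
Step 4: Combining: x < 6 and x > 6

Step 4 incorrectly combines the conditions. From x <= 6 and x >= 6, the intersection is x = 6. The error treats the 'or' cases as 'and' requirements. The correct conclusion is that x = 6 is the unique solution, not that no solution exists.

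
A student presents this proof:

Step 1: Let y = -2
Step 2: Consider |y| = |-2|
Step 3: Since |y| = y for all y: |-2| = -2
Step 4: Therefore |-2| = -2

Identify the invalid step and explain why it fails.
Step 3: Since |y| = y for all y: |-2| = -2

Step 3 incorrectly states that |y| = y for all y. The correct definition is |y| = y when y >= 0, and |y| = -y when y < 0. Since -2 < 0, we have |-2| = -(-2) = 2, not -2.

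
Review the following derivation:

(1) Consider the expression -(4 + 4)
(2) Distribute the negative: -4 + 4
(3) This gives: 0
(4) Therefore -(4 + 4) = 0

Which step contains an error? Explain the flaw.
Step 2: Distribute the negative: -4 + 4

Step 2 incorrectly distributes the negative sign. The correct distribution is -(4 + 4) = -4 - 4 = -8. The negative must be applied to both terms, not just the first. The error treats -(4 + 4) as -4 + 4, which equals 0 instead of -8.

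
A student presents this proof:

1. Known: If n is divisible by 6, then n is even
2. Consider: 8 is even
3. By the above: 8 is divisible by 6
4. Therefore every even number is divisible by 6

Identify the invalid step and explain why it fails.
Step 3: By the above: 8 is divisible by 6

Step 3 commits the fallacy of affirming the consequent. The known fact 'divisible by 6 → even' does NOT imply 'even → divisible by 6'. That would be the converse, which is false. For example, 8 is even but 8 ÷ 6 = 1.33, which is not an integer.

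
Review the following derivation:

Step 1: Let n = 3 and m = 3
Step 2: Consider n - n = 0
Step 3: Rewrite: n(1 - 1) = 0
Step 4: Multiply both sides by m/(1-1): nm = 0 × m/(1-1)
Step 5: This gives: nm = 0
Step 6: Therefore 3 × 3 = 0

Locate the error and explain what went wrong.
Step 4: Multiply both sides by m/(1-1): nm = 0 × m/(1-1)

Step 4 multiplies both sides by m/(1-1). However, 1-1 = 0, so this is multiplication by m/0, which is undefined. We cannot multiply by an undefined expression.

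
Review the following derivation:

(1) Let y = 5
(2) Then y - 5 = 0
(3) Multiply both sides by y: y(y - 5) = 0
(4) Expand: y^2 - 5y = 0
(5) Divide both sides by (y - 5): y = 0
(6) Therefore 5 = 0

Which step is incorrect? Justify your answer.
Step 5: Divide both sides by (y - 5): y = 0

Step 5 divides both sides by (y - 5). However, since y = 5, we have (y - 5) = 0. Division by zero is undefined, making this step invalid.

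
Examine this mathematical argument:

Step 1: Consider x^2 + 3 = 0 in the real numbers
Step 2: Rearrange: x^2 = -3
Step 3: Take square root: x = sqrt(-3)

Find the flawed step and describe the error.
Step 3: Take square root: x = sqrt(-3)

Step 3 takes the square root of -3, which is negative. In the real number system, the square root of a negative number is undefined. The equation x^2 + 3 = 0 has no real solutions. Square roots of negative numbers only exist in the complex numbers.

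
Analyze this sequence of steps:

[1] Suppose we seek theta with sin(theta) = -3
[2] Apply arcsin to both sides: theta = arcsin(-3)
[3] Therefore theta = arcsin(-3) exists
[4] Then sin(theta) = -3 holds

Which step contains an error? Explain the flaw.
Step 2: Apply arcsin to both sides: theta = arcsin(-3)

Step 2 applies arcsin to -3. However, arcsin(x) is only defined for x in [-1, 1] because sin(theta) can only produce values in that range. Since |-3| > 1, arcsin(-3) is undefined. There is no angle whose sine equals -3.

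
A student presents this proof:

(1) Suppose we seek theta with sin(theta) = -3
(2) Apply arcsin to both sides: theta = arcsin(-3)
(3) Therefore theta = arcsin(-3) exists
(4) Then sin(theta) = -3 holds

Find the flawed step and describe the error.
Step 2: Apply arcsin to both sides: theta = arcsin(-3)

Step 2 applies arcsin to -3. However, arcsin(x) is only defined for x in [-1, 1] because sin(theta) can only produce values in that range. Since |-3| > 1, arcsin(-3) is undefined. There is no angle whose sine equals -3.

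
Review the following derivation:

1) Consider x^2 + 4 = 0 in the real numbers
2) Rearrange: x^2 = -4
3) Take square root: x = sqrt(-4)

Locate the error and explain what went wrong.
Step 3: Take square root: x = sqrt(-4)

Step 3 takes the square root of -4, which is negative. In the real number system, the square root of a negative number is undefined. The equation x^2 + 4 = 0 has no real solutions. Square roots of negative numbers only exist in the complex numbers.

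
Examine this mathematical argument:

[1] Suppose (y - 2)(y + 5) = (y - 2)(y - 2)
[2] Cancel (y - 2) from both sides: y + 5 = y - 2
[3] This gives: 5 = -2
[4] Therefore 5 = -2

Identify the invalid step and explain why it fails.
Step 2: Cancel (y - 2) from both sides: y + 5 = y - 2

Step 2 cancels (y - 2) from both sides. This is only valid if (y - 2) ≠ 0, i.e., y ≠ 2. When y = 2, both sides equal zero regardless of the other factors. The correct approach requires considering y = 2 as a separate case.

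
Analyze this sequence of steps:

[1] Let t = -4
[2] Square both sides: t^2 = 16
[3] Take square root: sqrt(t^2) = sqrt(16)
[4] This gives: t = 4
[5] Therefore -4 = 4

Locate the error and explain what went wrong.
Step 4: This gives: t = 4

Step 4 incorrectly states that sqrt(t^2) = t. The correct identity is sqrt(t^2) = |t|. Since t = -4 < 0, we have sqrt(t^2) = |-4| = 4, not t = -4.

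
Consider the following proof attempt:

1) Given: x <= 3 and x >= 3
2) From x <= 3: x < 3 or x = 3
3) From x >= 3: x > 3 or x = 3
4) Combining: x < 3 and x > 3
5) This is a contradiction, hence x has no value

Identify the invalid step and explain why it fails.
Step 4: Combining: x < 3 and x > 3

Step 4 incorrectly combines the conditions. From x <= 3 and x >= 3, the intersection is x = 3. The error treats the 'or' cases as 'and' requirements. The correct conclusion is that x = 3 is the unique solution, not that no solution exists.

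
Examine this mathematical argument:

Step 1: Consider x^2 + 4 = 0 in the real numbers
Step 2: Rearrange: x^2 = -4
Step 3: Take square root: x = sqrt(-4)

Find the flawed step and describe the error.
Step 3: Take square root: x = sqrt(-4)

Step 3 takes the square root of -4, which is negative. In the real number system, the square root of a negative number is undefined. The equation x^2 + 4 = 0 has no real solutions. Square roots of negative numbers only exist in the complex numbers.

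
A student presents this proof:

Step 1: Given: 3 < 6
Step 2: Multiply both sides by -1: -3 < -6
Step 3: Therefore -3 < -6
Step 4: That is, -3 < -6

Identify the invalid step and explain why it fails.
Step 2: Multiply both sides by -1: -3 < -6

Step 2 multiplies both sides by -1 but fails to reverse the inequality sign. When multiplying (or dividing) an inequality by a negative number, the direction must be reversed. Since 3 < 6, we should get -3 > -6, i.e., -3 > -6.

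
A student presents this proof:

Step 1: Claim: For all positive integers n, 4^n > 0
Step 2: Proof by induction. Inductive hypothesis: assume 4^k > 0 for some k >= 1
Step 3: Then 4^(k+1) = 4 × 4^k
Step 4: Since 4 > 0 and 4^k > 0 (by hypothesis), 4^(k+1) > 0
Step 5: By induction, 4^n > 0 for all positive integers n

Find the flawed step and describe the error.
Step 5: By induction, 4^n > 0 for all positive integers n

Step 5 concludes the proof by induction, but no base case was ever established. A valid induction proof requires: (1) a base case proving 4^1 > 0, and (2) an inductive step showing IF 4^k > 0 THEN 4^(k+1) > 0. Steps 2-4 correctly establish the inductive step, but without the base case the conclusion in step 5 does not follow.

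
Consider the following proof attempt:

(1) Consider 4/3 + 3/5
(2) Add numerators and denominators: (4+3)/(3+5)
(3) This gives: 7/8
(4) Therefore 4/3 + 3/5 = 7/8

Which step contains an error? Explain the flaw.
Step 2: Add numerators and denominators: (4+3)/(3+5)

Step 2 incorrectly adds fractions by separately adding numerators and denominators. This is wrong. The correct method requires a common denominator: 4/3 + 3/5 = (4×5 + 3×3)/(3×5) = 29/15 = 29/15. The method used gives 7/8, which is different.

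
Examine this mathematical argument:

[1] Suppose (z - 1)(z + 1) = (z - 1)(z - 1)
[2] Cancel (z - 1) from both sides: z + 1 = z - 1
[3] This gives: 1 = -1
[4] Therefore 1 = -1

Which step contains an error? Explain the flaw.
Step 2: Cancel (z - 1) from both sides: z + 1 = z - 1

Step 2 cancels (z - 1) from both sides. This is only valid if (z - 1) ≠ 0, i.e., z ≠ 1. When z = 1, both sides equal zero regardless of the other factors. The correct approach requires considering z = 1 as a separate case.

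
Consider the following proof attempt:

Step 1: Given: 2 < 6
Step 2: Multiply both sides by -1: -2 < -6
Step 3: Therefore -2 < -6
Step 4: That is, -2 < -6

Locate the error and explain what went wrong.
Step 2: Multiply both sides by -1: -2 < -6

Step 2 multiplies both sides by -1 but fails to reverse the inequality sign. When multiplying (or dividing) an inequality by a negative number, the direction must be reversed. Since 2 < 6, we should get -2 > -6, i.e., -2 > -6.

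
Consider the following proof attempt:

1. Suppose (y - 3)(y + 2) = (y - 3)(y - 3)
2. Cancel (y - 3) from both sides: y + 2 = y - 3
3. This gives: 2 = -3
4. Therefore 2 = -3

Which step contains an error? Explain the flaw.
Step 2: Cancel (y - 3) from both sides: y + 2 = y - 3

Step 2 cancels (y - 3) from both sides. This is only valid if (y - 3) ≠ 0, i.e., y ≠ 3. When y = 3, both sides equal zero regardless of the other factors. The correct approach requires considering y = 3 as a separate case.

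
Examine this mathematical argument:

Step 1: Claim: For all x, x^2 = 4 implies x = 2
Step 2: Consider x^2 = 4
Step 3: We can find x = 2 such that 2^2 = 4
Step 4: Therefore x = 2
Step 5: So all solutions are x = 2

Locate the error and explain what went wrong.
Step 4: Therefore x = 2

Step 4 incorrectly concludes that x = 2 is the only solution. The proof shows that x = 2 is A solution (existence), but does not show it is the ONLY solution (uniqueness). In fact, x = -2 is also a solution since (-2)^2 = 4. Finding one solution doesn't prove there are no others.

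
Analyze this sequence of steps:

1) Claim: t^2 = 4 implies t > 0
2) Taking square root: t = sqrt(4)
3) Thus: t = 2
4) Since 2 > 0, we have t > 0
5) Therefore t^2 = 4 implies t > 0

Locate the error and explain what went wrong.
Step 2: Taking square root: t = sqrt(4)

Step 2 takes the square root and assumes the positive root only. The equation t^2 = 4 actually has two solutions: t = 2 and t = -2. The proof silently assumes t > 0 without justification, then uses this assumption to conclude t > 0, which is circular. The counterexample t = -2 shows the claim is false.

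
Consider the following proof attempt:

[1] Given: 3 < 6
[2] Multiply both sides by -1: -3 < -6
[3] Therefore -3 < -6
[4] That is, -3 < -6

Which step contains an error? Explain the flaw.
Step 2: Multiply both sides by -1: -3 < -6

Step 2 multiplies both sides by -1 but fails to reverse the inequality sign. When multiplying (or dividing) an inequality by a negative number, the direction must be reversed. Since 3 < 6, we should get -3 > -6, i.e., -3 > -6.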